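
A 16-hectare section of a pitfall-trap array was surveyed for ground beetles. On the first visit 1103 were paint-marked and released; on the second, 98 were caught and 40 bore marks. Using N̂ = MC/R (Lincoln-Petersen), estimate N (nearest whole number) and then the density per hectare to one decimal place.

N̂ = 1103·98/40 = 108094/40 ≈ 2702.3 → 2702
Density = N̂ / area = 2702 / 16 ≈ 168.88 → 168.9 per hectare

density ≈ 168.9 ground beetles per hectare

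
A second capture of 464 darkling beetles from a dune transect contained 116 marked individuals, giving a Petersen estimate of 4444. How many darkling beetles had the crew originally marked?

From N = M·C/R: M = N·R / C = 4444·116 / 464 = 515504 / 464 = 1111.

M = 1111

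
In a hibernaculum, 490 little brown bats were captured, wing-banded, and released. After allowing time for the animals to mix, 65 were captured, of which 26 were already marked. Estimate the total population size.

The marked fraction in the recapture sample should equal the marked fraction in the population: 26/65 = 490/N.
N = (490 × 65) / 26 = 31850 / 26 = 1225

N = 1225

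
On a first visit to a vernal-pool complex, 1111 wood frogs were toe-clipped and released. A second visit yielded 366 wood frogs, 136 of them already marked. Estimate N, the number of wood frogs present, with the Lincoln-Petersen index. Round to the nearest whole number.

Lincoln-Petersen assumes M/N = R/C, so N = M·C / R.
N = (1111 × 366) / 136 = 406626 / 136 ≈ 2989.9 → 2990

N ≈ 2990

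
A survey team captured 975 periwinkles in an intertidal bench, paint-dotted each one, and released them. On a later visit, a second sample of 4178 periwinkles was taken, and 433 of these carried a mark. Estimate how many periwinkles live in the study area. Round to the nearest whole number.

N = (975 × 4178) / 433 = 4073550 / 433 ≈ 9407.7 → 9408

N ≈ 9408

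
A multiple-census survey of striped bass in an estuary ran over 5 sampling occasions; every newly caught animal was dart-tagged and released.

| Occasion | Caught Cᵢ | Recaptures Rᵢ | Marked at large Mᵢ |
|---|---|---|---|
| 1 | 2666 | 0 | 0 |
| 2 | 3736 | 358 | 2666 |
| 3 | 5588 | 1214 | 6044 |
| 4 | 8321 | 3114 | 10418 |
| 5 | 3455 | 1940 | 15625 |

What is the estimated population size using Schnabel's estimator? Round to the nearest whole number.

N ≈ 27,831

Σ MᵢCᵢ = 0·2666 + 2666·3736 + 6044·5588 + 10418·8321 + 15625·3455 = 0 + 9960176 + 33773872 + 86688178 + 53984375 = 184406601
Σ Rᵢ = 0 + 358 + 1214 + 3114 + 1940 = 6626
N̂ = 184406601 / 6626 ≈ 27830.8 → 27831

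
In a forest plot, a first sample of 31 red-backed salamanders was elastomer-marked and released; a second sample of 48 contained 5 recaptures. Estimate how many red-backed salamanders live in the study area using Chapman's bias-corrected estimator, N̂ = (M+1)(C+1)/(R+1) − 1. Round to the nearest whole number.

N̂ = (31+1)(48+1)/(5+1) − 1 = 32·49/6 − 1
= 1568/6 − 1 ≈ 261.3 − 1 ≈ 260.3 → 260

N ≈ 260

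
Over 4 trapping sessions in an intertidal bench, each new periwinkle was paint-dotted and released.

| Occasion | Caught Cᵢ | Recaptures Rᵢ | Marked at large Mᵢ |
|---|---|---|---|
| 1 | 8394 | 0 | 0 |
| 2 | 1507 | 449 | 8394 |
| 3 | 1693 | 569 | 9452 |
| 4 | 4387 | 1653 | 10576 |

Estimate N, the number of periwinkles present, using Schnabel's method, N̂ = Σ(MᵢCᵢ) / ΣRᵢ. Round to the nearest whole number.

Σ MᵢCᵢ = 0·8394 + 8394·1507 + 9452·1693 + 10576·4387 = 0 + 12649758 + 16002236 + 46396912 = 75048906
Σ Rᵢ = 0 + 449 + 569 + 1653 = 2671
N̂ = 75048906 / 2671 ≈ 28097.7 → 28098

N ≈ 28,098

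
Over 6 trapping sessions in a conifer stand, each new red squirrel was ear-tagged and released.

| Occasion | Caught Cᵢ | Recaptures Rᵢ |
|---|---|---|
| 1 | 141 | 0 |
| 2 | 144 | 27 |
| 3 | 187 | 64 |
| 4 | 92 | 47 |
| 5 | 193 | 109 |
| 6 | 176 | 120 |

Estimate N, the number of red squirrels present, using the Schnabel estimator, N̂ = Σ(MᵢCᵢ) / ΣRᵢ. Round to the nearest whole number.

Marked at large before each occasion: Mᵢ = Σⱼ<ᵢ (Cⱼ − Rⱼ) → M1=0, M2=141, M3=258, M4=381, M5=426, M6=510
Σ MᵢCᵢ = 0·141 + 141·144 + 258·187 + 381·92 + 426·193 + 510·176 = 0 + 20304 + 48246 + 35052 + 82218 + 89760 = 275580
Σ Rᵢ = 0 + 27 + 64 + 47 + 109 + 120 = 367
N̂ = 275580 / 367 ≈ 750.9 → 751

N ≈ 751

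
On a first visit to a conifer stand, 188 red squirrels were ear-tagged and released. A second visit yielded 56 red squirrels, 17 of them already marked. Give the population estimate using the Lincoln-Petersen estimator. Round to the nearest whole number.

N ≈ 619

N = (188 × 56) / 17 = 10528 / 17 ≈ 619.3 → 619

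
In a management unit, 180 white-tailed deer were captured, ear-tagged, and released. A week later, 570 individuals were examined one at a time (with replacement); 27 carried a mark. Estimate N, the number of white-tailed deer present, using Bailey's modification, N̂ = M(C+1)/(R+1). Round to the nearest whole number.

N̂ = 180·(570+1)/(27+1) = 180·571/28 = 102780/28 ≈ 3670.7 → 3671

N ≈ 3671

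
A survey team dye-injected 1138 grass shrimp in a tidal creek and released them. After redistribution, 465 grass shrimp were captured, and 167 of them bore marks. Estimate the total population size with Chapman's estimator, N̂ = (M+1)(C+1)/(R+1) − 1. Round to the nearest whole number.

N̂ = (1138+1)(465+1)/(167+1) − 1 = 1139·466/168 − 1
= 530774/168 − 1 ≈ 3159.4 − 1 ≈ 3158.4 → 3158

N ≈ 3158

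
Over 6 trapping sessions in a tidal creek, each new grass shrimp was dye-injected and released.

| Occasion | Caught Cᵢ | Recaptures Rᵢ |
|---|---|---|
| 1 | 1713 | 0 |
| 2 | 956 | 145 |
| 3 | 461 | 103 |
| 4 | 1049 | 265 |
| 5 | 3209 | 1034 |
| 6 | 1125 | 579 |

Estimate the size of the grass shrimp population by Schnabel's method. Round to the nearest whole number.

Marked at large before each occasion: Mᵢ = Σⱼ<ᵢ (Cⱼ − Rⱼ) → M1=0, M2=1713, M3=2524, M4=2882, M5=3666, M6=5841
Σ MᵢCᵢ = 0·1713 + 1713·956 + 2524·461 + 2882·1049 + 3666·3209 + 5841·1125 = 0 + 1637628 + 1163564 + 3023218 + 11764194 + 6571125 = 24159729
Σ Rᵢ = 0 + 145 + 103 + 265 + 1034 + 579 = 2126
N̂ = 24159729 / 2126 ≈ 11363.9 → 11364

N ≈ 11,364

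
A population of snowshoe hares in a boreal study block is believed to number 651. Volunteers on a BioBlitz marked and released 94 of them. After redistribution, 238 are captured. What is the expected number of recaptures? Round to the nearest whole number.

expected recaptures ≈ 34

The marked fraction of the population is 94/651, so in a sample of 238 expect C·(M/N) marked.
E[R] = 94 × 238 / 651 = 22372 / 651 ≈ 34.4 → 34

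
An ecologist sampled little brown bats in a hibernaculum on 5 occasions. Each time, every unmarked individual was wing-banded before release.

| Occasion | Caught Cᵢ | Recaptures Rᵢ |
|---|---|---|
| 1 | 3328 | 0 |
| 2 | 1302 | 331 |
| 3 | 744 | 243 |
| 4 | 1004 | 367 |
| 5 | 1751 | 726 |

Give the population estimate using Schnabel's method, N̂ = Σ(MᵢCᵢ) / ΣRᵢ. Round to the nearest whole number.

Marked at large before each occasion: Mᵢ = Σⱼ<ᵢ (Cⱼ − Rⱼ) → M1=0, M2=3328, M3=4299, M4=4800, M5=5437
Σ MᵢCᵢ = 0·3328 + 3328·1302 + 4299·744 + 4800·1004 + 5437·1751 = 0 + 4333056 + 3198456 + 4819200 + 9520187 = 21870899
Σ Rᵢ = 0 + 331 + 243 + 367 + 726 = 1667
N̂ = 21870899 / 1667 ≈ 13119.9 → 13120

N ≈ 13,120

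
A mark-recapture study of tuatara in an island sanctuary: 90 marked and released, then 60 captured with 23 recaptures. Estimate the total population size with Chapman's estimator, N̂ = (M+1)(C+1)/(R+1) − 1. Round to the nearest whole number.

N̂ = (90+1)(60+1)/(23+1) − 1 = 91·61/24 − 1
= 5551/24 − 1 ≈ 231.3 − 1 ≈ 230.3 → 230

N ≈ 230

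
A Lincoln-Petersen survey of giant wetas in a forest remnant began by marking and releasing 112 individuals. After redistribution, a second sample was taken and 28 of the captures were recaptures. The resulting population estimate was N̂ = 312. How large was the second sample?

C = 78

From N = M·C/R: C = N·R / M = 312·28 / 112 = 8736 / 112 = 78.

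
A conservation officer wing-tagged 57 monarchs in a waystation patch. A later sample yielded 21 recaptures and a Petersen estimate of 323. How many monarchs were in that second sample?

C = 119

From N = M·C/R: C = N·R / M = 323·21 / 57 = 6783 / 57 = 119.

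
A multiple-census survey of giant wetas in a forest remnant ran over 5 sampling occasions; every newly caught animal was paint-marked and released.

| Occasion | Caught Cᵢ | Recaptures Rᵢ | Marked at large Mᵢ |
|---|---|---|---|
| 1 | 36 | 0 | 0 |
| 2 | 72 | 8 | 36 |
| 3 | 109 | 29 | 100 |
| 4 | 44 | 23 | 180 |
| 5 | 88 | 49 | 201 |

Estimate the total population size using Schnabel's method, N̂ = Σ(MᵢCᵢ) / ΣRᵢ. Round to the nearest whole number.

Σ MᵢCᵢ = 0·36 + 36·72 + 100·109 + 180·44 + 201·88 = 0 + 2592 + 10900 + 7920 + 17688 = 39100
Σ Rᵢ = 0 + 8 + 29 + 23 + 49 = 109
N̂ = 39100 / 109 ≈ 358.7 → 359

N ≈ 359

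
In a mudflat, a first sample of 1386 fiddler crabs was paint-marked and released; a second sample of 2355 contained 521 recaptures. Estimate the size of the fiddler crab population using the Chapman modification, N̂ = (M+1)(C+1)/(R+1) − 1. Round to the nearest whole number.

N̂ = (1386+1)(2355+1)/(521+1) − 1 = 1387·2356/522 − 1
= 3267772/522 − 1 ≈ 6260.1 − 1 ≈ 6259.1 → 6259

N ≈ 6259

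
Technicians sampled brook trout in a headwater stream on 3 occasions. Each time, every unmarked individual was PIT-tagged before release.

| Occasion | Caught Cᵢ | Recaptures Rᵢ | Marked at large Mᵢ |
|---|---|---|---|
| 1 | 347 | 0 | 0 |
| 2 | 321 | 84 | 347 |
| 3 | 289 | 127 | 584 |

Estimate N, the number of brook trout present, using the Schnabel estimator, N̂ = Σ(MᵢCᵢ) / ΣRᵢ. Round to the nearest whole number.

Σ MᵢCᵢ = 0·347 + 347·321 + 584·289 = 0 + 111387 + 168776 = 280163
Σ Rᵢ = 0 + 84 + 127 = 211
N̂ = 280163 / 211 ≈ 1327.8 → 1328

N ≈ 1328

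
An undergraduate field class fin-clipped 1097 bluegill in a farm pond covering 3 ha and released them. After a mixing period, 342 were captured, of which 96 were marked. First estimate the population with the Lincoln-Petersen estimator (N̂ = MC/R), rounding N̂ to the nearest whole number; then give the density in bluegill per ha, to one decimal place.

N̂ = 1097·342/96 = 375174/96 ≈ 3908.1 → 3908
Density = N̂ / area = 3908 / 3 ≈ 1302.67 → 1302.7 per ha

density ≈ 1302.7 bluegill per ha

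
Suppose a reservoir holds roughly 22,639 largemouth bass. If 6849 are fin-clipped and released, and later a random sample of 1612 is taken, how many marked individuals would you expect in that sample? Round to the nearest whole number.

expected recaptures ≈ 488

Expected recaptures E[R] = M·C / N.
E[R] = 6849 × 1612 / 22639 = 11040588 / 22639 ≈ 487.7 → 488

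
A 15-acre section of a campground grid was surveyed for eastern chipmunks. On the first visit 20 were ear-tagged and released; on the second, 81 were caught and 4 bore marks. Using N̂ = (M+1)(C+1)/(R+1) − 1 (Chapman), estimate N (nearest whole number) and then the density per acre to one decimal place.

density ≈ 22.9 eastern chipmunks per acre

N̂ = 21·82/5 − 1 = 1722/5 − 1 ≈ 343.4 → 343
Density = N̂ / area = 343 / 15 ≈ 22.87 → 22.9 per acre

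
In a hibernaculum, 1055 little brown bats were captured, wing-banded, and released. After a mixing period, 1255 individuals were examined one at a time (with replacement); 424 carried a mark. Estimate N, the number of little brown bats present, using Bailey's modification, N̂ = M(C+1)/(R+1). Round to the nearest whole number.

N̂ = 1055·(1255+1)/(424+1) = 1055·1256/425 = 1325080/425 ≈ 3117.8 → 3118

N ≈ 3118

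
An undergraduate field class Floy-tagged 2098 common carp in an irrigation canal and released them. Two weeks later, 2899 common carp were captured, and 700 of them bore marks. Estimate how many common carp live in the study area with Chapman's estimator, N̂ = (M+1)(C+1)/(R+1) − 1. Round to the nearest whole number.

N ≈ 8682

N̂ = (2098+1)(2899+1)/(700+1) − 1 = 2099·2900/701 − 1
= 6087100/701 − 1 ≈ 8683.45 − 1 ≈ 8682.45 → 8682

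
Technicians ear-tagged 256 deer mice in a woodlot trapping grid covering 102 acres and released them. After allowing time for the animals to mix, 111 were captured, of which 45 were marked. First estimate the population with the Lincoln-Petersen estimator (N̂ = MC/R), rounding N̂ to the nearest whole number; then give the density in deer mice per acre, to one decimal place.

density ≈ 6.2 deer mice per acre

N̂ = 256·111/45 = 28416/45 ≈ 631.47 → 631
Density = N̂ / area = 631 / 102 ≈ 6.19 → 6.2 per acre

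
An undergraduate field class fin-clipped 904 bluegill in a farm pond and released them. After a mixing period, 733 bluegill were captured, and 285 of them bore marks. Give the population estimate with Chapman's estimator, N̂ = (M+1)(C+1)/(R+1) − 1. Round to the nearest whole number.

N ≈ 2322

N̂ = (904+1)(733+1)/(285+1) − 1 = 905·734/286 − 1
= 664270/286 − 1 ≈ 2322.6 − 1 ≈ 2321.6 → 2322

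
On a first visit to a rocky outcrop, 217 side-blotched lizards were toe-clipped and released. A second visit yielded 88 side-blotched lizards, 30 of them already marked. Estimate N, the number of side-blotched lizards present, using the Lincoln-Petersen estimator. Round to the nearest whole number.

N ≈ 637

If marked individuals mix randomly, R/C ≈ M/N, giving N ≈ M·C/R.
N = (217 × 88) / 30 = 19096 / 30 ≈ 636.5 → 637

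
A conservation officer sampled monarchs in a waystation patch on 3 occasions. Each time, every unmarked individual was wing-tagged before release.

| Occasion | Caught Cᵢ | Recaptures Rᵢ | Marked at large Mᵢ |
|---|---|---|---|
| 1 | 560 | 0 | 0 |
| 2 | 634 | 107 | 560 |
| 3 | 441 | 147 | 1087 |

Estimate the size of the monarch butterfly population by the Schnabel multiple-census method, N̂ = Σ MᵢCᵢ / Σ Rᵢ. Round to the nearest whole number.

Σ MᵢCᵢ = 0·560 + 560·634 + 1087·441 = 0 + 355040 + 479367 = 834407
Σ Rᵢ = 0 + 107 + 147 = 254
N̂ = 834407 / 254 ≈ 3285.1 → 3285

N ≈ 3285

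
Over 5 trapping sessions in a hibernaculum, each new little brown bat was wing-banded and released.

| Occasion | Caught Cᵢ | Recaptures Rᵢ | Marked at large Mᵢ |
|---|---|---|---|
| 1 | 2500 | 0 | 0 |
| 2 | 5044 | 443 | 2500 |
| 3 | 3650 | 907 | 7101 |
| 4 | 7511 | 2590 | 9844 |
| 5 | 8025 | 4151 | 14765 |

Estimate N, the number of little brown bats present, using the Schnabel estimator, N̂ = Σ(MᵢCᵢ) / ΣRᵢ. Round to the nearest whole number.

Σ MᵢCᵢ = 0·2500 + 2500·5044 + 7101·3650 + 9844·7511 + 14765·8025 = 0 + 12610000 + 25918650 + 73938284 + 118489125 = 230956059
Σ Rᵢ = 0 + 443 + 907 + 2590 + 4151 = 8091
N̂ = 230956059 / 8091 ≈ 28544.8 → 28545

N ≈ 28,545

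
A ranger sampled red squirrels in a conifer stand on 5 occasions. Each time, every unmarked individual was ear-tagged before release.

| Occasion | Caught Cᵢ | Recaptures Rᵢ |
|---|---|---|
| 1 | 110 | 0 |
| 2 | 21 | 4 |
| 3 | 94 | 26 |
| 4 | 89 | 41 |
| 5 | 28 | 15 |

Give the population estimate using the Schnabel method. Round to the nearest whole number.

N ≈ 447

Marked at large before each occasion: Mᵢ = Σⱼ<ᵢ (Cⱼ − Rⱼ) → M1=0, M2=110, M3=127, M4=195, M5=243
Σ MᵢCᵢ = 0·110 + 110·21 + 127·94 + 195·89 + 243·28 = 0 + 2310 + 11938 + 17355 + 6804 = 38407
Σ Rᵢ = 0 + 4 + 26 + 41 + 15 = 86
N̂ = 38407 / 86 ≈ 446.6 → 447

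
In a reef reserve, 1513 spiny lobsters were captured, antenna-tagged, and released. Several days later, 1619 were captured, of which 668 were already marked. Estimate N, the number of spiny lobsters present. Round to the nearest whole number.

If marked individuals mix randomly, R/C ≈ M/N, giving N ≈ M·C/R.
N = (1513 × 1619) / 668 = 2449547 / 668 ≈ 3667.0 → 3667

N ≈ 3667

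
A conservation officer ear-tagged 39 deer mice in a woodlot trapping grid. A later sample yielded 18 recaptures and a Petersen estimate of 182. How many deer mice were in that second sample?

From N = M·C/R: C = N·R / M = 182·18 / 39 = 3276 / 39 = 84.

C = 84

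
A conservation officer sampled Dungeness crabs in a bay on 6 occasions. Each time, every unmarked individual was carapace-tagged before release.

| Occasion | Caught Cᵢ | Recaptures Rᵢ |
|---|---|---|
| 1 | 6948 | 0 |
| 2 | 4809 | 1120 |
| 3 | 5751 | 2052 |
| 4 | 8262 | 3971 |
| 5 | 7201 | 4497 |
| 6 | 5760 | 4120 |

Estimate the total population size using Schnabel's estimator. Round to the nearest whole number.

N ≈ 29,824

Marked at large before each occasion: Mᵢ = Σⱼ<ᵢ (Cⱼ − Rⱼ) → M1=0, M2=6948, M3=10637, M4=14336, M5=18627, M6=21331
Σ MᵢCᵢ = 0·6948 + 6948·4809 + 10637·5751 + 14336·8262 + 18627·7201 + 21331·5760 = 0 + 33412932 + 61173387 + 118444032 + 134133027 + 122866560 = 470029938
Σ Rᵢ = 0 + 1120 + 2052 + 3971 + 4497 + 4120 = 15760
N̂ = 470029938 / 15760 ≈ 29824.2 → 29824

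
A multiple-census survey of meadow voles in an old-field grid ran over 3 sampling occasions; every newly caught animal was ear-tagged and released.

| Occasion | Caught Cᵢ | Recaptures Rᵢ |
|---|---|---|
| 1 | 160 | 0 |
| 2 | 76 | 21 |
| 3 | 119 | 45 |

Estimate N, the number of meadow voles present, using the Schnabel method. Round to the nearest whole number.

N ≈ 572

Marked at large before each occasion: Mᵢ = Σⱼ<ᵢ (Cⱼ − Rⱼ) → M1=0, M2=160, M3=215
Σ MᵢCᵢ = 0·160 + 160·76 + 215·119 = 0 + 12160 + 25585 = 37745
Σ Rᵢ = 0 + 21 + 45 = 66
N̂ = 37745 / 66 ≈ 571.9 → 572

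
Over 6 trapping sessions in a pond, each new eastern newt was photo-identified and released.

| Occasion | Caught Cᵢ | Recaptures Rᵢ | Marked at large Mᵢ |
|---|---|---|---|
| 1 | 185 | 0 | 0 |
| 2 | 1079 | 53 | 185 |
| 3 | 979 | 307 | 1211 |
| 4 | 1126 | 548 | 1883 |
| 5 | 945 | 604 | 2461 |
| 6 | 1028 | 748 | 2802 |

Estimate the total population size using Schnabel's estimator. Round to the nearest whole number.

N ≈ 3855

Σ MᵢCᵢ = 0·185 + 185·1079 + 1211·979 + 1883·1126 + 2461·945 + 2802·1028 = 0 + 199615 + 1185569 + 2120258 + 2325645 + 2880456 = 8711543
Σ Rᵢ = 0 + 53 + 307 + 548 + 604 + 748 = 2260
N̂ = 8711543 / 2260 ≈ 3854.7 → 3855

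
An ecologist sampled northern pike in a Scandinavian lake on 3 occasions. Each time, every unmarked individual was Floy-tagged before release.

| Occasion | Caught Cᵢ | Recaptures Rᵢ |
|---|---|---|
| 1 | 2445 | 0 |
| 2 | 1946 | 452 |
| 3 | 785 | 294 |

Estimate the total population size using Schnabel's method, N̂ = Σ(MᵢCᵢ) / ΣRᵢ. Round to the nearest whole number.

Marked at large before each occasion: Mᵢ = Σⱼ<ᵢ (Cⱼ − Rⱼ) → M1=0, M2=2445, M3=3939
Σ MᵢCᵢ = 0·2445 + 2445·1946 + 3939·785 = 0 + 4757970 + 3092115 = 7850085
Σ Rᵢ = 0 + 452 + 294 = 746
N̂ = 7850085 / 746 ≈ 10522.9 → 10523

N ≈ 10,523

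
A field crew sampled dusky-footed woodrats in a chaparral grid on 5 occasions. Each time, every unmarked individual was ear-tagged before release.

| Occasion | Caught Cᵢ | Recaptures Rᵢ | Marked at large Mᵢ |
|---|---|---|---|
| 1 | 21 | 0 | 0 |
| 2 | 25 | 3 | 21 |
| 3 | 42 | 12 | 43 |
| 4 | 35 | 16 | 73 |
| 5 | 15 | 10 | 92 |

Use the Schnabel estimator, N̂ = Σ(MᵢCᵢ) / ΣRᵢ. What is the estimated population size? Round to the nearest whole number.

Σ MᵢCᵢ = 0·21 + 21·25 + 43·42 + 73·35 + 92·15 = 0 + 525 + 1806 + 2555 + 1380 = 6266
Σ Rᵢ = 0 + 3 + 12 + 16 + 10 = 41
N̂ = 6266 / 41 ≈ 152.8 → 153

N ≈ 153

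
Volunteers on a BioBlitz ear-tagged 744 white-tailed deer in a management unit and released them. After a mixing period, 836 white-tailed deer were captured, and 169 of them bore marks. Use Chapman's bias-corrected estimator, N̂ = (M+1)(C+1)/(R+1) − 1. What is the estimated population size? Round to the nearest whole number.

N̂ = (744+1)(836+1)/(169+1) − 1 = 745·837/170 − 1
= 623565/170 − 1 ≈ 3668.0 − 1 ≈ 3667.0 → 3667

N ≈ 3667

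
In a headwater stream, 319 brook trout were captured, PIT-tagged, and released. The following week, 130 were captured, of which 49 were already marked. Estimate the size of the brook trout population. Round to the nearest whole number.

N ≈ 846

If marked individuals mix randomly, R/C ≈ M/N, giving N ≈ M·C/R.
N = (319 × 130) / 49 = 41470 / 49 ≈ 846.3 → 846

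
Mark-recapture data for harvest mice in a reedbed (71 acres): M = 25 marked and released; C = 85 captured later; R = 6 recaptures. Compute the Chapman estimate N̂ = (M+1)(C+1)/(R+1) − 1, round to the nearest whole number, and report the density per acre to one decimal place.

N̂ = 26·86/7 − 1 = 2236/7 − 1 ≈ 318.4 → 318
Density = N̂ / area = 318 / 71 ≈ 4.48 → 4.5 per acre

density ≈ 4.5 harvest mice per acre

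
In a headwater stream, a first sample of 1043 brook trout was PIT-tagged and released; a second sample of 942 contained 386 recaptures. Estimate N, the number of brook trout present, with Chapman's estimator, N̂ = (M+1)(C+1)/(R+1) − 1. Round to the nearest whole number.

N ≈ 2543

N̂ = (1043+1)(942+1)/(386+1) − 1 = 1044·943/387 − 1
= 984492/387 − 1 ≈ 2543.9 − 1 ≈ 2542.9 → 2543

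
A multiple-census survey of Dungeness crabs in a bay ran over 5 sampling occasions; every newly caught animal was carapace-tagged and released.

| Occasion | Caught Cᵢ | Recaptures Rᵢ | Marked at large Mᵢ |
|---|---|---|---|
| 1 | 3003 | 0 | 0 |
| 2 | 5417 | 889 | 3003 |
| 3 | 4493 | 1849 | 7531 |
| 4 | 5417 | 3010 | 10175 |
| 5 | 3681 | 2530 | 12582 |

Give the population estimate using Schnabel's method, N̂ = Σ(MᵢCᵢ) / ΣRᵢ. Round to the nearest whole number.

Σ MᵢCᵢ = 0·3003 + 3003·5417 + 7531·4493 + 10175·5417 + 12582·3681 = 0 + 16267251 + 33836783 + 55117975 + 46314342 = 151536351
Σ Rᵢ = 0 + 889 + 1849 + 3010 + 2530 = 8278
N̂ = 151536351 / 8278 ≈ 18305.9 → 18306

N ≈ 18,306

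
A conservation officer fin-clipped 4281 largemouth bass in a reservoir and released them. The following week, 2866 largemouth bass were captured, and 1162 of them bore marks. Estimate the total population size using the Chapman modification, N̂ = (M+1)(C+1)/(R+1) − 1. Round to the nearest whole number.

N ≈ 10,555

N̂ = (4281+1)(2866+1)/(1162+1) − 1 = 4282·2867/1163 − 1
= 12276494/1163 − 1 ≈ 10555.9 − 1 ≈ 10554.9 → 10555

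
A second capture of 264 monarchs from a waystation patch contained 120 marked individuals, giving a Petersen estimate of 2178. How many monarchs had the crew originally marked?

M = 990

From N = M·C/R: M = N·R / C = 2178·120 / 264 = 261360 / 264 = 990.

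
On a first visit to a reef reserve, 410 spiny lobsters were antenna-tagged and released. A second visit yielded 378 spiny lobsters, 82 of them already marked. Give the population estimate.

N = (410 × 378) / 82 = 154980 / 82 = 1890

N = 1890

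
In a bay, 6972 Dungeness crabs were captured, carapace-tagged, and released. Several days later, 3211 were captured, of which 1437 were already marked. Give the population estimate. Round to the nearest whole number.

N ≈ 15,579

Lincoln-Petersen assumes M/N = R/C, so N = M·C / R.
N = (6972 × 3211) / 1437 = 22387092 / 1437 ≈ 15579.0 → 15579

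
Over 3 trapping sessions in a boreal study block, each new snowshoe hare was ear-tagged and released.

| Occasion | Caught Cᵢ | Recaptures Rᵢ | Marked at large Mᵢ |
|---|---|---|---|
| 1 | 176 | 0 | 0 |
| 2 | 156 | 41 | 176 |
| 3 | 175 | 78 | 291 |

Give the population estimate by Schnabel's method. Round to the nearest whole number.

Σ MᵢCᵢ = 0·176 + 176·156 + 291·175 = 0 + 27456 + 50925 = 78381
Σ Rᵢ = 0 + 41 + 78 = 119
N̂ = 78381 / 119 ≈ 658.7 → 659

N ≈ 659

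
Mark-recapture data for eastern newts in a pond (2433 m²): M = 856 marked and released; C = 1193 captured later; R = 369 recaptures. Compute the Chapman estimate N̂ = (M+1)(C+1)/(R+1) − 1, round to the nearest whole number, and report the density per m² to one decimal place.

N̂ = 857·1194/370 − 1 = 1023258/370 − 1 ≈ 2764.6 → 2765
Density = N̂ / area = 2765 / 2433 ≈ 1.14 → 1.1 per m²

density ≈ 1.1 eastern newts per m²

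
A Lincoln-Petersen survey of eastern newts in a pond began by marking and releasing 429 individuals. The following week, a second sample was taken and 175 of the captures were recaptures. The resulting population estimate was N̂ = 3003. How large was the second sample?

From N = M·C/R: C = N·R / M = 3003·175 / 429 = 525525 / 429 = 1225.

C = 1225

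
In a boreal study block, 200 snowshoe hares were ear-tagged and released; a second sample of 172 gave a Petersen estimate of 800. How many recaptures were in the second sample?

R = 43

From N = M·C/R: R = M·C / N = 200·172 / 800 = 34400 / 800 = 43.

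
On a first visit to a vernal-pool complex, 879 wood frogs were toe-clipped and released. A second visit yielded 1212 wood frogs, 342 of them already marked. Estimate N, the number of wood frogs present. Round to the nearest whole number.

N ≈ 3115

The marked fraction in the recapture sample should equal the marked fraction in the population: 342/1212 = 879/N.
N = (879 × 1212) / 342 = 1065348 / 342 ≈ 3115.1 → 3115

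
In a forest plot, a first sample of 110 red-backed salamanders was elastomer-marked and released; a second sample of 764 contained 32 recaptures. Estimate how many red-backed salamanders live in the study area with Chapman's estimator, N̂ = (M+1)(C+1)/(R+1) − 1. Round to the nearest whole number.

N̂ = (110+1)(764+1)/(32+1) − 1 = 111·765/33 − 1
= 84915/33 − 1 ≈ 2573.2 − 1 ≈ 2572.2 → 2572

N ≈ 2572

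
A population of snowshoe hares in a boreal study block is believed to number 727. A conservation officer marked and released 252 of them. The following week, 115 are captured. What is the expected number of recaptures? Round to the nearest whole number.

expected recaptures ≈ 40

The marked fraction of the population is 252/727, so in a sample of 115 expect C·(M/N) marked.
E[R] = 252 × 115 / 727 = 28980 / 727 ≈ 39.9 → 40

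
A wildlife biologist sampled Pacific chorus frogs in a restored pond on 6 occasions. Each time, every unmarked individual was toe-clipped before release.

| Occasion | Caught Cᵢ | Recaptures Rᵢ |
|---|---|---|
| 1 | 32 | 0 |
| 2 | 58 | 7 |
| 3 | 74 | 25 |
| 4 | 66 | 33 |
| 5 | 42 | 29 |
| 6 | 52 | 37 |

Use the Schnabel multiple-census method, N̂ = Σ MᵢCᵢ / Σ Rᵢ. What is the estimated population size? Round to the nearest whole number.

N ≈ 251

Marked at large before each occasion: Mᵢ = Σⱼ<ᵢ (Cⱼ − Rⱼ) → M1=0, M2=32, M3=83, M4=132, M5=165, M6=178
Σ MᵢCᵢ = 0·32 + 32·58 + 83·74 + 132·66 + 165·42 + 178·52 = 0 + 1856 + 6142 + 8712 + 6930 + 9256 = 32896
Σ Rᵢ = 0 + 7 + 25 + 33 + 29 + 37 = 131
N̂ = 32896 / 131 ≈ 251.1 → 251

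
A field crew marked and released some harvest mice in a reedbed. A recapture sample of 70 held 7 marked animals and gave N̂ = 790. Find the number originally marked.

From N = M·C/R: M = N·R / C = 790·7 / 70 = 5530 / 70 = 79.

M = 79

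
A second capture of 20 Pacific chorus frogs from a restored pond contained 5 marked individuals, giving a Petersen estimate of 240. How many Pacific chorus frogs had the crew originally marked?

M = 60

From N = M·C/R: M = N·R / C = 240·5 / 20 = 1200 / 20 = 60.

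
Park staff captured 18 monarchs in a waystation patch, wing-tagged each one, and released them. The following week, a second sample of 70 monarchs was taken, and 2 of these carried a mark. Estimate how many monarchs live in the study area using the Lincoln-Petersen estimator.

N = 630

If marked individuals mix randomly, R/C ≈ M/N, giving N ≈ M·C/R.
N = (18 × 70) / 2 = 1260 / 2 = 630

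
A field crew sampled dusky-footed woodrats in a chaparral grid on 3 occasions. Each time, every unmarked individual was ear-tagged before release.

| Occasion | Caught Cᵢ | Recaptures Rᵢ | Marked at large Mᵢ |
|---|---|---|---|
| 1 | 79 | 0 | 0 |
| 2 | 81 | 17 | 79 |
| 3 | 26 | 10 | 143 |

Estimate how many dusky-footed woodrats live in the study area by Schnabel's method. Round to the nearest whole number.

Σ MᵢCᵢ = 0·79 + 79·81 + 143·26 = 0 + 6399 + 3718 = 10117
Σ Rᵢ = 0 + 17 + 10 = 27
N̂ = 10117 / 27 ≈ 374.7 → 375

N ≈ 375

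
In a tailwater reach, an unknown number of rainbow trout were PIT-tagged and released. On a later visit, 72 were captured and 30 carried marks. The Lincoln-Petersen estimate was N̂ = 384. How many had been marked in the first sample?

M = 160

From N = M·C/R: M = N·R / C = 384·30 / 72 = 11520 / 72 = 160.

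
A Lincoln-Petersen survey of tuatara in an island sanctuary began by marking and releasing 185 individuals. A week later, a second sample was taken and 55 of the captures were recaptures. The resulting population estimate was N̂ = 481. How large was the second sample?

C = 143

From N = M·C/R: C = N·R / M = 481·55 / 185 = 26455 / 185 = 143.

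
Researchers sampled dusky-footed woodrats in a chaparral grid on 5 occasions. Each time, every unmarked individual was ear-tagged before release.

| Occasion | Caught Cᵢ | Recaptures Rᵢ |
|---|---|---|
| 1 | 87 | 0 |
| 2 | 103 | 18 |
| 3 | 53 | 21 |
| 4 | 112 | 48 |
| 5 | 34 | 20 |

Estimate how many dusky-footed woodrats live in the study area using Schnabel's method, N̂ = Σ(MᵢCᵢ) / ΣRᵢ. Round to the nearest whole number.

N ≈ 468

Marked at large before each occasion: Mᵢ = Σⱼ<ᵢ (Cⱼ − Rⱼ) → M1=0, M2=87, M3=172, M4=204, M5=268
Σ MᵢCᵢ = 0·87 + 87·103 + 172·53 + 204·112 + 268·34 = 0 + 8961 + 9116 + 22848 + 9112 = 50037
Σ Rᵢ = 0 + 18 + 21 + 48 + 20 = 107
N̂ = 50037 / 107 ≈ 467.6 → 468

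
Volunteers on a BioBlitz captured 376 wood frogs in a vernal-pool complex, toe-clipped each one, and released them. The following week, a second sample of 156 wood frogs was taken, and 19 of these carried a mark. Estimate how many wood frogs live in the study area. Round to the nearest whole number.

The marked fraction in the recapture sample should equal the marked fraction in the population: 19/156 = 376/N.
N = (376 × 156) / 19 = 58656 / 19 ≈ 3087.2 → 3087

N ≈ 3087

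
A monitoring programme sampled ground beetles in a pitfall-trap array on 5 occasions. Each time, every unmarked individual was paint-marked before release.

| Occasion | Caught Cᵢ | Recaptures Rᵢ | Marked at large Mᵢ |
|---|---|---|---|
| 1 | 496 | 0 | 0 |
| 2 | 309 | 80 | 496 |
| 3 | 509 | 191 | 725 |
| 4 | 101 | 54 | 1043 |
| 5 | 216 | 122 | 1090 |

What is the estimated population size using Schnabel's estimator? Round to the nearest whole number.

N ≈ 1931

Σ MᵢCᵢ = 0·496 + 496·309 + 725·509 + 1043·101 + 1090·216 = 0 + 153264 + 369025 + 105343 + 235440 = 863072
Σ Rᵢ = 0 + 80 + 191 + 54 + 122 = 447
N̂ = 863072 / 447 ≈ 1930.8 → 1931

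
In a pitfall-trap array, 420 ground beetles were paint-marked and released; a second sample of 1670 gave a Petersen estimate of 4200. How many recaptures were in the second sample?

From N = M·C/R: R = M·C / N = 420·1670 / 4200 = 701400 / 4200 = 167.

R = 167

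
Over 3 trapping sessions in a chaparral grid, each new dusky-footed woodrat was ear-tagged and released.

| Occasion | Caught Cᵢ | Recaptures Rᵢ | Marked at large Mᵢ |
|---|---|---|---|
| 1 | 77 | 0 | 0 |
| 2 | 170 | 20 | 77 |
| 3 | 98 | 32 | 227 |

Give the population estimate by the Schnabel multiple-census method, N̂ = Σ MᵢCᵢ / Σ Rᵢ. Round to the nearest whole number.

N ≈ 680

Σ MᵢCᵢ = 0·77 + 77·170 + 227·98 = 0 + 13090 + 22246 = 35336
Σ Rᵢ = 0 + 20 + 32 = 52
N̂ = 35336 / 52 ≈ 679.5 → 680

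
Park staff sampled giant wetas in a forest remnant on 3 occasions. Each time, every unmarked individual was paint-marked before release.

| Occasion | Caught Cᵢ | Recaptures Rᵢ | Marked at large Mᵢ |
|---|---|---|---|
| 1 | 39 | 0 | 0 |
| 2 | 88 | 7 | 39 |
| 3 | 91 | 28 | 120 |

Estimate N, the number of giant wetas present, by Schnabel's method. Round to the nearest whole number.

Σ MᵢCᵢ = 0·39 + 39·88 + 120·91 = 0 + 3432 + 10920 = 14352
Σ Rᵢ = 0 + 7 + 28 = 35
N̂ = 14352 / 35 ≈ 410.1 → 410

N ≈ 410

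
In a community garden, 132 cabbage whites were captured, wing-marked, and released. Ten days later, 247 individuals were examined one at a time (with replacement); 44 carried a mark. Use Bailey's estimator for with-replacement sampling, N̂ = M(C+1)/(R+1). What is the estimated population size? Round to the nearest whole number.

N̂ = 132·(247+1)/(44+1) = 132·248/45 = 32736/45 ≈ 727.47 → 727

N ≈ 727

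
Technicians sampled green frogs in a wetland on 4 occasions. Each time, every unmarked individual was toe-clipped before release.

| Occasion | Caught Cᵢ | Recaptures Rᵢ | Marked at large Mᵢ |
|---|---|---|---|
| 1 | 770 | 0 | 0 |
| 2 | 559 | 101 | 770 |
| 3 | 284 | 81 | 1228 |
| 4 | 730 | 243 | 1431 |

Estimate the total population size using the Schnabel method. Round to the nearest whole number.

Σ MᵢCᵢ = 0·770 + 770·559 + 1228·284 + 1431·730 = 0 + 430430 + 348752 + 1044630 = 1823812
Σ Rᵢ = 0 + 101 + 81 + 243 = 425
N̂ = 1823812 / 425 ≈ 4291.3 → 4291

N ≈ 4291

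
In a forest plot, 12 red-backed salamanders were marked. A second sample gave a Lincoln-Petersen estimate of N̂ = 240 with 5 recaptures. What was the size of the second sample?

C = 100

From N = M·C/R: C = N·R / M = 240·5 / 12 = 1200 / 12 = 100.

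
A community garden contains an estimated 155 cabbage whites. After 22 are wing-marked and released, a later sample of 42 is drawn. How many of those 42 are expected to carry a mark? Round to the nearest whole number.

expected recaptures ≈ 6

Expected recaptures E[R] = M·C / N.
E[R] = 22 × 42 / 155 = 924 / 155 ≈ 6.0 → 6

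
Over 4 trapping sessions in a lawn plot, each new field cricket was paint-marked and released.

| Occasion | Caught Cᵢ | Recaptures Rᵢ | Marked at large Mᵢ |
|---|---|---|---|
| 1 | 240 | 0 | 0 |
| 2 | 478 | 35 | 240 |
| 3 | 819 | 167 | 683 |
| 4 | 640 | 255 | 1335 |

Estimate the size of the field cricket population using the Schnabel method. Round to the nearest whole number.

Σ MᵢCᵢ = 0·240 + 240·478 + 683·819 + 1335·640 = 0 + 114720 + 559377 + 854400 = 1528497
Σ Rᵢ = 0 + 35 + 167 + 255 = 457
N̂ = 1528497 / 457 ≈ 3344.6 → 3345

N ≈ 3345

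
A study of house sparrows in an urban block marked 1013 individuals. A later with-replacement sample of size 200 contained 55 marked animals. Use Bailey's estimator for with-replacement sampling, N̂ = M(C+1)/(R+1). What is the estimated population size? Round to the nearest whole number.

N̂ = 1013·(200+1)/(55+1) = 1013·201/56 = 203613/56 ≈ 3635.9 → 3636

N ≈ 3636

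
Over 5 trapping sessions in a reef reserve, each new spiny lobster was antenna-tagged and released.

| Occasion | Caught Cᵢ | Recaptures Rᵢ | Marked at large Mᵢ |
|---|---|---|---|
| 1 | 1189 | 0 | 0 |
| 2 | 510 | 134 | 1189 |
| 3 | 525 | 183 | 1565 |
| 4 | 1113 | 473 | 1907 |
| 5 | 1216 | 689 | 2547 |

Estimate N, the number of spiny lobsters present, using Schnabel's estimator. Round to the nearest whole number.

N ≈ 4495

Σ MᵢCᵢ = 0·1189 + 1189·510 + 1565·525 + 1907·1113 + 2547·1216 = 0 + 606390 + 821625 + 2122491 + 3097152 = 6647658
Σ Rᵢ = 0 + 134 + 183 + 473 + 689 = 1479
N̂ = 6647658 / 1479 ≈ 4494.7 → 4495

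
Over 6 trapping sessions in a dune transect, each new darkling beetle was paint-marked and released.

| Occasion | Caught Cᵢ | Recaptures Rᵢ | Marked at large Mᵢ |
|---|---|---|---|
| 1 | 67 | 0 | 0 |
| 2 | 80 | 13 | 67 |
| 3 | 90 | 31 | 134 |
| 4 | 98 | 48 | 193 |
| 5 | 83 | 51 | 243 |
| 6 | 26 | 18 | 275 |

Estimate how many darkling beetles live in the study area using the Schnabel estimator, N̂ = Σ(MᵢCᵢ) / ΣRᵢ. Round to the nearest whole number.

Σ MᵢCᵢ = 0·67 + 67·80 + 134·90 + 193·98 + 243·83 + 275·26 = 0 + 5360 + 12060 + 18914 + 20169 + 7150 = 63653
Σ Rᵢ = 0 + 13 + 31 + 48 + 51 + 18 = 161
N̂ = 63653 / 161 ≈ 395.4 → 395

N ≈ 395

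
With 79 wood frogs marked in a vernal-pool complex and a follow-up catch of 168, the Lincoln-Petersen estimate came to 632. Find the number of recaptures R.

From N = M·C/R: R = M·C / N = 79·168 / 632 = 13272 / 632 = 21.

R = 21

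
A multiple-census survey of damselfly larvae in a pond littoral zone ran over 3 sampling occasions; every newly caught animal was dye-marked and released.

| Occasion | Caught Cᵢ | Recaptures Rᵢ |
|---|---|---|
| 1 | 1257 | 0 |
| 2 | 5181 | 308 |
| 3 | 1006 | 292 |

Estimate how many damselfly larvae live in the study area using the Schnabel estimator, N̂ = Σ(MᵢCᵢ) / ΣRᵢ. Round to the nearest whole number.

Marked at large before each occasion: Mᵢ = Σⱼ<ᵢ (Cⱼ − Rⱼ) → M1=0, M2=1257, M3=6130
Σ MᵢCᵢ = 0·1257 + 1257·5181 + 6130·1006 = 0 + 6512517 + 6166780 = 12679297
Σ Rᵢ = 0 + 308 + 292 = 600
N̂ = 12679297 / 600 ≈ 21132.2 → 21132

N ≈ 21,132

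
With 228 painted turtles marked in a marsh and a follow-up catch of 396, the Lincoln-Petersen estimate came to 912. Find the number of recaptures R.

R = 99

From N = M·C/R: R = M·C / N = 228·396 / 912 = 90288 / 912 = 99.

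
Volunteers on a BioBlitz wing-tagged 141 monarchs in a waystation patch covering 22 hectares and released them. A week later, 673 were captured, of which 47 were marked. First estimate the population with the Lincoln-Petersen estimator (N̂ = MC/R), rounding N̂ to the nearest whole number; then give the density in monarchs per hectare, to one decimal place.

N̂ = 141·673/47 = 94893/47 = 2019
Density = N̂ / area = 2019 / 22 ≈ 91.77 → 91.8 per hectare

density ≈ 91.8 monarchs per hectare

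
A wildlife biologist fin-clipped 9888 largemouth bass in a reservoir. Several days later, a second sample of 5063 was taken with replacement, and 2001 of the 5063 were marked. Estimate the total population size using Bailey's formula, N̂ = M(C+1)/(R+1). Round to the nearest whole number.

N̂ = 9888·(5063+1)/(2001+1) = 9888·5064/2002 = 50072832/2002 ≈ 25011.4 → 25011

N ≈ 25,011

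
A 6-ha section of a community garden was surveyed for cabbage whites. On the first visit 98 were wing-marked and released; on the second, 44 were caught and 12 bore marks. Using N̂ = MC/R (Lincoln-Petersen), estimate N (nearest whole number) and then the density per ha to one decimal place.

density ≈ 59.8 cabbage whites per ha

N̂ = 98·44/12 = 4312/12 ≈ 359.3 → 359
Density = N̂ / area = 359 / 6 ≈ 59.83 → 59.8 per ha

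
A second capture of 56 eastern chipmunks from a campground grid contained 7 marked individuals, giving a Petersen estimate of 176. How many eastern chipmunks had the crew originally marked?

From N = M·C/R: M = N·R / C = 176·7 / 56 = 1232 / 56 = 22.

M = 22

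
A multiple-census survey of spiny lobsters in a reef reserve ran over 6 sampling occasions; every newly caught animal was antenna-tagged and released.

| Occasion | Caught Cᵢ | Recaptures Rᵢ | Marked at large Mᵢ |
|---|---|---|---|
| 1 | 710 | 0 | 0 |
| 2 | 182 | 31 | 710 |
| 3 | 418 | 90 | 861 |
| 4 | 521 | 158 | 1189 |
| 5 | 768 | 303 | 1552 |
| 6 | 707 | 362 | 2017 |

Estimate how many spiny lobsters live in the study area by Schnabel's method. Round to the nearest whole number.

N ≈ 3948

Σ MᵢCᵢ = 0·710 + 710·182 + 861·418 + 1189·521 + 1552·768 + 2017·707 = 0 + 129220 + 359898 + 619469 + 1191936 + 1426019 = 3726542
Σ Rᵢ = 0 + 31 + 90 + 158 + 303 + 362 = 944
N̂ = 3726542 / 944 ≈ 3947.6 → 3948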